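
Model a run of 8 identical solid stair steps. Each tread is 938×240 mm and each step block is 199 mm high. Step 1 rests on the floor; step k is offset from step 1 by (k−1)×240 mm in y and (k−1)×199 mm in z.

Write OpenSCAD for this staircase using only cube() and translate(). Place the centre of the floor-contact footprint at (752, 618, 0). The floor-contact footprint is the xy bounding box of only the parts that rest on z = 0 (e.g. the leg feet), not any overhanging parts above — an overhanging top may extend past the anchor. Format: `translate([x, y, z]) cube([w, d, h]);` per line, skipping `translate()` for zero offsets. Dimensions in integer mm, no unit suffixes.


translate([283, 498, 0]) cube([938, 240, 199]);
translate([283, 738, 199]) cube([938, 240, 199]);
translate([283, 978, 398]) cube([938, 240, 199]);
translate([283, 1218, 597]) cube([938, 240, 199]);
translate([283, 1458, 796]) cube([938, 240, 199]);
translate([283, 1698, 995]) cube([938, 240, 199]);
translate([283, 1938, 1194]) cube([938, 240, 199]);
translate([283, 2178, 1393]) cube([938, 240, 199]);


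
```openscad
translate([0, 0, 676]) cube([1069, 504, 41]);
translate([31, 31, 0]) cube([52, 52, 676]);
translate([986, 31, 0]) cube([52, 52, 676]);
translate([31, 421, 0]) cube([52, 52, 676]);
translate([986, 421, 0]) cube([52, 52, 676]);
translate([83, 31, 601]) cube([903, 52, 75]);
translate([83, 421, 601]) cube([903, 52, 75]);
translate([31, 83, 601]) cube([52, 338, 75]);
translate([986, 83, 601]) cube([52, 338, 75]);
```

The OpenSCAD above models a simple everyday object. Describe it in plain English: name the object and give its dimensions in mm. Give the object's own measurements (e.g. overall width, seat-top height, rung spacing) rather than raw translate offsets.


A table: top 1069 mm (x) × 504 mm (y), 41 mm thick, upper face at z = 717 mm, on four 52×52 mm square legs, each inset 31 mm from the nearest pair of top edges from z = 0 to the bottom of the top. Four apron rails, 52 mm thick and 75 mm tall, run between adjacent legs with their top edges flush with the underside of the top and their outer faces flush with the legs' outer faces.


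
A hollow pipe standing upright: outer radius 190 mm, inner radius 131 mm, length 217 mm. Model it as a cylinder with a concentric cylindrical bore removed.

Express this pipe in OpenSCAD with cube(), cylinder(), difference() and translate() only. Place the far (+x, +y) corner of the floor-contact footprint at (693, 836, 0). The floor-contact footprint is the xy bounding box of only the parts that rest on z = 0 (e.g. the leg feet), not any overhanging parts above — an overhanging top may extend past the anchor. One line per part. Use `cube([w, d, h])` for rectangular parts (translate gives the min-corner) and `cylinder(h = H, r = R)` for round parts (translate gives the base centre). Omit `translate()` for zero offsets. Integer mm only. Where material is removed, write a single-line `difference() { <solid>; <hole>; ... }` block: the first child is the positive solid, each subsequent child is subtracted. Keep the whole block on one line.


difference() { translate([503, 646, 0]) cylinder(h = 217, r = 190); translate([503, 646, 0]) cylinder(h = 217, r = 131); }


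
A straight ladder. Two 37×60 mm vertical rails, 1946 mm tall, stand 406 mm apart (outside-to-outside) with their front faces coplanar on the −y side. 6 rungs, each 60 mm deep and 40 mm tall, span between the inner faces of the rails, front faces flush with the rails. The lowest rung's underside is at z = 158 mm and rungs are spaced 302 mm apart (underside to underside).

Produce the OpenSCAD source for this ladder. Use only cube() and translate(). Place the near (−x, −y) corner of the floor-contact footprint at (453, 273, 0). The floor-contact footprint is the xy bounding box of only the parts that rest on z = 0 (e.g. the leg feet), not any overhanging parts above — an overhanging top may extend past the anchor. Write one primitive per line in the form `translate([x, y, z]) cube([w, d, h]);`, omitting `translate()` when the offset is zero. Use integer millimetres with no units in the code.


translate([453, 273, 0]) cube([37, 60, 1946]);
translate([822, 273, 0]) cube([37, 60, 1946]);
translate([490, 273, 158]) cube([332, 60, 40]);
translate([490, 273, 460]) cube([332, 60, 40]);
translate([490, 273, 762]) cube([332, 60, 40]);
translate([490, 273, 1064]) cube([332, 60, 40]);
translate([490, 273, 1366]) cube([332, 60, 40]);
translate([490, 273, 1668]) cube([332, 60, 40]);


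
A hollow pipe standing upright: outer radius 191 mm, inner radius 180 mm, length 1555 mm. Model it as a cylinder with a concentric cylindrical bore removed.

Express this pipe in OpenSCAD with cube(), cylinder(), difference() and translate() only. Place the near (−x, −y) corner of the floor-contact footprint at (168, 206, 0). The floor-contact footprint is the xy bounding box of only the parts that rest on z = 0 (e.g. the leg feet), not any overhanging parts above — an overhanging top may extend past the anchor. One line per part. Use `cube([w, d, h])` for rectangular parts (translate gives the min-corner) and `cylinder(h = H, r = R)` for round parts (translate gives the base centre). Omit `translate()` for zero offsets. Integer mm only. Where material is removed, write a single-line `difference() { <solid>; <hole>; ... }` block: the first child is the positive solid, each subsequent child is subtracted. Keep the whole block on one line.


difference() { translate([359, 397, 0]) cylinder(h = 1555, r = 191); translate([359, 397, 0]) cylinder(h = 1555, r = 180); }


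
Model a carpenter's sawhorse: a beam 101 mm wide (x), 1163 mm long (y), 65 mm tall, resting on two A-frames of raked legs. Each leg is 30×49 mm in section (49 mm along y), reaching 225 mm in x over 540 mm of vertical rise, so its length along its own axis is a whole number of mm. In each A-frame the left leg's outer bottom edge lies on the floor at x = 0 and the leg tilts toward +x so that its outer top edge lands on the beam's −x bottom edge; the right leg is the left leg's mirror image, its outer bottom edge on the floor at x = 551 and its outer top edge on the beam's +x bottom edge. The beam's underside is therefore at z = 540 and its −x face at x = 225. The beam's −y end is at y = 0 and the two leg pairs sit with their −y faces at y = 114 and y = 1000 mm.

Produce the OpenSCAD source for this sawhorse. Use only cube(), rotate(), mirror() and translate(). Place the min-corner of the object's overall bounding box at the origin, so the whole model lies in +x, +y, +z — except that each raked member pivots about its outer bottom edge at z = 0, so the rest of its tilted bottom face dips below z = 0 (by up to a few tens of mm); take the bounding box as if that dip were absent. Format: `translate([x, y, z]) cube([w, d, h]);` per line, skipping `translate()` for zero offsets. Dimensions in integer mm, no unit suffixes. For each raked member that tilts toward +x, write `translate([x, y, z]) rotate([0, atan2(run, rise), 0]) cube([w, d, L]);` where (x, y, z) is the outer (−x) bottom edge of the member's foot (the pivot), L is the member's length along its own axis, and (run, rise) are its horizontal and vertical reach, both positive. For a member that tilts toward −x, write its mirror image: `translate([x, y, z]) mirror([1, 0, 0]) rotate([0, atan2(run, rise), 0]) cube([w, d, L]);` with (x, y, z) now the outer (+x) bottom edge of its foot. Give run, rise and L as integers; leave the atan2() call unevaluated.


translate([225, 0, 540]) cube([101, 1163, 65]);
translate([0, 114, 0]) rotate([0, atan2(225, 540), 0]) cube([30, 49, 585]);
translate([551, 114, 0]) mirror([1, 0, 0]) rotate([0, atan2(225, 540), 0]) cube([30, 49, 585]);
translate([0, 1000, 0]) rotate([0, atan2(225, 540), 0]) cube([30, 49, 585]);
translate([551, 1000, 0]) mirror([1, 0, 0]) rotate([0, atan2(225, 540), 0]) cube([30, 49, 585]);


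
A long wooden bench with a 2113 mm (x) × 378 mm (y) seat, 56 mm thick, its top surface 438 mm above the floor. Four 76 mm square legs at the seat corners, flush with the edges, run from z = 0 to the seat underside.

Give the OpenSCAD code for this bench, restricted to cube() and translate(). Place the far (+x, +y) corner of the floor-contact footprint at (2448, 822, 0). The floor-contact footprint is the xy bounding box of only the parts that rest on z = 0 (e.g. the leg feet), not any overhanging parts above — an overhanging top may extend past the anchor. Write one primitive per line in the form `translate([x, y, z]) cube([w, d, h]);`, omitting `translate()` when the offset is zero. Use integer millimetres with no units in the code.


translate([335, 444, 382]) cube([2113, 378, 56]);
translate([335, 444, 0]) cube([76, 76, 382]);
translate([335, 746, 0]) cube([76, 76, 382]);
translate([2372, 444, 0]) cube([76, 76, 382]);
translate([2372, 746, 0]) cube([76, 76, 382]);


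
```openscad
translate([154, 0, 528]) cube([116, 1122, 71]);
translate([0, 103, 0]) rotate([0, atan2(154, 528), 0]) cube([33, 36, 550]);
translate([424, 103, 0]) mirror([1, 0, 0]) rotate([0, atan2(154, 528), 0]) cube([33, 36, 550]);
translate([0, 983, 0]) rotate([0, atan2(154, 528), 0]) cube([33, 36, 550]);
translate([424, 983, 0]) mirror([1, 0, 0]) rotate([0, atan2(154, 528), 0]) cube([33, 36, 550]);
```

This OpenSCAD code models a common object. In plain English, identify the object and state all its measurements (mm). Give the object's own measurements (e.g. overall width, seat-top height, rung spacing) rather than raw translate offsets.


A sawhorse. A 116×1122×71 mm beam (x, y, z) sits on two A-frame leg pairs. Each pair is two raked legs of 33×36 mm section (36 mm along y) splaying symmetrically in x. Each leg rises 528 mm vertically over 154 mm of horizontal reach and is 550 mm long along its own axis. Every leg's outer bottom edge rests on the floor and its outer top edge meets a bottom edge of the beam — the left legs (tilting toward +x) meet the beam's −x bottom edge, the right legs (their mirror images, tilting toward −x) meet its +x bottom edge — so the leg tops tuck under the beam, the beam's underside is 528 mm above the floor, and the feet are 424 mm apart outside-to-outside with the beam centred between them. The two leg pairs are set in 103 mm from either end of the beam.


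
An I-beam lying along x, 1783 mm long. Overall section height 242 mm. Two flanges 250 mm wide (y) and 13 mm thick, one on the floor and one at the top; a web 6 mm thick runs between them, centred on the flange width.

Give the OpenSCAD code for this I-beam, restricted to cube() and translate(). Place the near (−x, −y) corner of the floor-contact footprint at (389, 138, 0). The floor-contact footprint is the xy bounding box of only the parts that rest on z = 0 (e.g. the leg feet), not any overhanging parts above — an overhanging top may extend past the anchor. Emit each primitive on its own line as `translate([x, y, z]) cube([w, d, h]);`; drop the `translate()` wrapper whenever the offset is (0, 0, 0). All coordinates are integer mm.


translate([389, 138, 0]) cube([1783, 250, 13]);
translate([389, 260, 13]) cube([1783, 6, 216]);
translate([389, 138, 229]) cube([1783, 250, 13]);


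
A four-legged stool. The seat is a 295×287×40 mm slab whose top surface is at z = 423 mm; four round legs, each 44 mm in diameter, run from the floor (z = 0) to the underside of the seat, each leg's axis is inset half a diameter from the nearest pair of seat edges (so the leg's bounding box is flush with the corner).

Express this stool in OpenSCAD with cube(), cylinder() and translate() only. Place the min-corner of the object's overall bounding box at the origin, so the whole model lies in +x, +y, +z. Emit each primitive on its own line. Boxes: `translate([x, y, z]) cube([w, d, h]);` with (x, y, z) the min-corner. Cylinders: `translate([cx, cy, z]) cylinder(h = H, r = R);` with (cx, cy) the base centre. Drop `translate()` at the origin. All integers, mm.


translate([0, 0, 383]) cube([295, 287, 40]);
translate([22, 22, 0]) cylinder(h = 383, r = 22);
translate([273, 22, 0]) cylinder(h = 383, r = 22);
translate([22, 265, 0]) cylinder(h = 383, r = 22);
translate([273, 265, 0]) cylinder(h = 383, r = 22);


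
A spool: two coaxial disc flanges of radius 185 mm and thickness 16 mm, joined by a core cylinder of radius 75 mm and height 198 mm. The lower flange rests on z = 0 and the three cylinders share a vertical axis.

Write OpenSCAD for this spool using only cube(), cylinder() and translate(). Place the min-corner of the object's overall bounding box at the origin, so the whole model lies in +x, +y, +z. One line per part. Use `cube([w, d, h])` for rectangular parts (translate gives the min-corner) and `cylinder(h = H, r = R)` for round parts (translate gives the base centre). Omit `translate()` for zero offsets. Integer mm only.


translate([185, 185, 0]) cylinder(h = 16, r = 185);
translate([185, 185, 16]) cylinder(h = 198, r = 75);
translate([185, 185, 214]) cylinder(h = 16, r = 185);


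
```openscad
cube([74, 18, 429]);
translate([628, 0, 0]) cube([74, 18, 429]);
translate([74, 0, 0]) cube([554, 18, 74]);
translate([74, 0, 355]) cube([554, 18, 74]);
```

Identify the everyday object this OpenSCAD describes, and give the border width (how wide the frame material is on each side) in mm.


A picture frame. The border width is 74 mm.

Four thin pieces enclosing a rectangular opening — a picture frame. The two full-height stiles are 429 mm tall; the top rail sits at z = 355 and is 74 mm tall, so the border above the opening is 429 − 355 = 74 mm, matching the stile x-width.


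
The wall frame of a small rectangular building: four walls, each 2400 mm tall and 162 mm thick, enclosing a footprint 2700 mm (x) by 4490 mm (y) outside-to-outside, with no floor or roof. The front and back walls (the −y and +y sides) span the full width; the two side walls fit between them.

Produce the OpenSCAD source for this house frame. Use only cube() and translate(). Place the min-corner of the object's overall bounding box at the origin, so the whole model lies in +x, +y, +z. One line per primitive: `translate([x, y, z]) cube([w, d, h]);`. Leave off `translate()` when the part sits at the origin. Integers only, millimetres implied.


cube([2700, 162, 2400]);
translate([0, 4328, 0]) cube([2700, 162, 2400]);
translate([0, 162, 0]) cube([162, 4166, 2400]);
translate([2538, 162, 0]) cube([162, 4166, 2400]);


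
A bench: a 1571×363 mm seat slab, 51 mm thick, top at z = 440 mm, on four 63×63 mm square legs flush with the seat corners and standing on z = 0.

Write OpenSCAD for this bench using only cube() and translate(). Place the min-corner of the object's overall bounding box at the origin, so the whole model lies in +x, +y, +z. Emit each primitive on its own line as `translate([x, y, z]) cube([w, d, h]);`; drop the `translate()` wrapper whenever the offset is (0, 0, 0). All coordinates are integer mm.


translate([0, 0, 389]) cube([1571, 363, 51]);
cube([63, 63, 389]);
translate([0, 300, 0]) cube([63, 63, 389]);
translate([1508, 0, 0]) cube([63, 63, 389]);
translate([1508, 300, 0]) cube([63, 63, 389]);


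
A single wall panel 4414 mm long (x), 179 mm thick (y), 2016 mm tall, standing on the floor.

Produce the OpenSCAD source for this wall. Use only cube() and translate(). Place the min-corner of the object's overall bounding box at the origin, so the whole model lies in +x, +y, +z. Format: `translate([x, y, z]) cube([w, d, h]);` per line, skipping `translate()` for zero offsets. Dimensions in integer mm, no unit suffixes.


cube([4414, 179, 2016]);


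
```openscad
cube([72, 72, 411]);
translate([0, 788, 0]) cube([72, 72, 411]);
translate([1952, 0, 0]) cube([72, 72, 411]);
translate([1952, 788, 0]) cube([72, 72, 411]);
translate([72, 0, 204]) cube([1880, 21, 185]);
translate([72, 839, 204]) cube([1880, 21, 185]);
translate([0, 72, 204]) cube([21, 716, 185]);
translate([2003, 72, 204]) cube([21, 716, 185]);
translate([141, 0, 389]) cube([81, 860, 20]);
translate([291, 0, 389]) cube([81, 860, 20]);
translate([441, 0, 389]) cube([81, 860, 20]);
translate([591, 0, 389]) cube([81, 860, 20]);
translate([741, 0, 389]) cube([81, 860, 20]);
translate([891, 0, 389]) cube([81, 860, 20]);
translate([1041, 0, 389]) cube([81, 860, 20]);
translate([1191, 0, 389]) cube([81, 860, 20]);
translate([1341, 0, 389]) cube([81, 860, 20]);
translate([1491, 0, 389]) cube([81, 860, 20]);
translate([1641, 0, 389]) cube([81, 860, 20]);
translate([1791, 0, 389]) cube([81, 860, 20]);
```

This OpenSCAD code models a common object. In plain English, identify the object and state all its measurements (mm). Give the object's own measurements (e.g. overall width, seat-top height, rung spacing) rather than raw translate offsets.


A bed frame 2024 mm long (x) by 860 mm wide (y). Four 72×72 mm corner posts, 411 mm tall, at the corners of the footprint. Four rails of 21 mm thickness and 185 mm height run between adjacent posts with their undersides at z = 204 mm, their outer faces flush with the outside of the frame (the two x-running rails run between the posts' inner faces; the two y-running rails run between the posts' inner faces). 12 slats, each 81 mm wide (x) and 20 mm thick, lie across the top of the two x-running rails, running the full 860 mm width of the frame in y; along x they sit between the end posts with a 69 mm gap after the −x posts and between neighbouring slats, leaving 80 mm before the +x posts.


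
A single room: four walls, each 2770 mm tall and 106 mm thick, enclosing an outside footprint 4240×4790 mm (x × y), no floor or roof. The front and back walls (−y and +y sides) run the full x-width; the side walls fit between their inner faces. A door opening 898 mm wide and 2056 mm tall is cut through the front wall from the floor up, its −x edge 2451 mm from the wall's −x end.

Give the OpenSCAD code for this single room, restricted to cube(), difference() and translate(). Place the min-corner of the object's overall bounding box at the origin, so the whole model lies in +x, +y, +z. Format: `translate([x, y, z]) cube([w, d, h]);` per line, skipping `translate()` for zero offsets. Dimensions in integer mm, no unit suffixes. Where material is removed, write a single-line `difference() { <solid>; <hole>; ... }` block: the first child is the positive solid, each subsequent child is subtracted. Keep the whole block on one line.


difference() { cube([4240, 106, 2770]); translate([2451, 0, 0]) cube([898, 106, 2056]); }
translate([0, 4684, 0]) cube([4240, 106, 2770]);
translate([0, 106, 0]) cube([106, 4578, 2770]);
translate([4134, 106, 0]) cube([106, 4578, 2770]);


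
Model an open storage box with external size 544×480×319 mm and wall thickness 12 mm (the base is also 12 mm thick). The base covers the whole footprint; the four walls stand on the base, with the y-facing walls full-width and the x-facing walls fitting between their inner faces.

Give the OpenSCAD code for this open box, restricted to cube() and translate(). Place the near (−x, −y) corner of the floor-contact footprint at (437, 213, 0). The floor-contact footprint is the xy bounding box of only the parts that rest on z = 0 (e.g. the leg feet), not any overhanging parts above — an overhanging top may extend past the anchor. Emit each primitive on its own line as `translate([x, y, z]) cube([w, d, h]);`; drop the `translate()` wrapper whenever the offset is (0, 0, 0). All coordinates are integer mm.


translate([437, 213, 0]) cube([544, 480, 12]);
translate([437, 213, 12]) cube([544, 12, 307]);
translate([437, 681, 12]) cube([544, 12, 307]);
translate([437, 225, 12]) cube([12, 456, 307]);
translate([969, 225, 12]) cube([12, 456, 307]);


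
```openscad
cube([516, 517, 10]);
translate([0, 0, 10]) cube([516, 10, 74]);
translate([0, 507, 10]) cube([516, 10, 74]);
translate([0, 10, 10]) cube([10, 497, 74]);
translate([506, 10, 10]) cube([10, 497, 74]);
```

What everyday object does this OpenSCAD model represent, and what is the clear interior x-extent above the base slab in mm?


An open box. The internal width is 496 mm.

A 516×517 base slab with four walls standing on it — an open box. The base is 516 mm wide and the walls are 10 mm thick, so the internal width is 516 − 2 × 10 = 496 mm.


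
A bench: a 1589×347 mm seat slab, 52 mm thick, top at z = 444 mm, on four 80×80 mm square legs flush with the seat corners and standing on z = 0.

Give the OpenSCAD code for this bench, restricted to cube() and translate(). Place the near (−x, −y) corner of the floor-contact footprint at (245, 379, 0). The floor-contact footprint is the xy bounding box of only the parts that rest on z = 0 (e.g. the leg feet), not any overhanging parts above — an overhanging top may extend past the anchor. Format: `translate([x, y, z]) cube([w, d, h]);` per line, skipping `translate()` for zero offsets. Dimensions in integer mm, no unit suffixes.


translate([245, 379, 392]) cube([1589, 347, 52]);
translate([245, 379, 0]) cube([80, 80, 392]);
translate([245, 646, 0]) cube([80, 80, 392]);
translate([1754, 379, 0]) cube([80, 80, 392]);
translate([1754, 646, 0]) cube([80, 80, 392]);


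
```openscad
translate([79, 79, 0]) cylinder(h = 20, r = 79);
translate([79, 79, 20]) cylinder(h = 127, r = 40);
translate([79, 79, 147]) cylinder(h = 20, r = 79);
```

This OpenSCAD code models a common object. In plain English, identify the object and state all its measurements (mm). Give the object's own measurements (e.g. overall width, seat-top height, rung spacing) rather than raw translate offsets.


A spool: two coaxial disc flanges of radius 79 mm and thickness 20 mm, joined by a core cylinder of radius 40 mm and height 127 mm. The lower flange rests on z = 0 and the three cylinders share a vertical axis.


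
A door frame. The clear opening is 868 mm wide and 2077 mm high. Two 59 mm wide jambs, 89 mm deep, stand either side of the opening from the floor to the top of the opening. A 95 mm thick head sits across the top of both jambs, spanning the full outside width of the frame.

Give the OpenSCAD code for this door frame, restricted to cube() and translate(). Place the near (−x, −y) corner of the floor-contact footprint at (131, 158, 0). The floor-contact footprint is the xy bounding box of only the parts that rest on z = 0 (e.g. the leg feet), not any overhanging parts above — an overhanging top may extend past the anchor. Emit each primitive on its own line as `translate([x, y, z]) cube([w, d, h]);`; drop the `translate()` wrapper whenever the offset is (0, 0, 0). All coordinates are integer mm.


translate([131, 158, 0]) cube([59, 89, 2077]);
translate([1058, 158, 0]) cube([59, 89, 2077]);
translate([131, 158, 2077]) cube([986, 89, 95]);


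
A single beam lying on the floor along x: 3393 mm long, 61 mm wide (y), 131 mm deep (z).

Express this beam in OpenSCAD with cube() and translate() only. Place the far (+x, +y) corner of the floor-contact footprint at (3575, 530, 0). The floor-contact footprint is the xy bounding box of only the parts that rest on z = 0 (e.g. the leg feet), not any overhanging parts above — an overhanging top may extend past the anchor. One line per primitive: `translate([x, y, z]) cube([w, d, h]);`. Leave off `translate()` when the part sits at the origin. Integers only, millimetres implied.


translate([182, 469, 0]) cube([3393, 61, 131]);


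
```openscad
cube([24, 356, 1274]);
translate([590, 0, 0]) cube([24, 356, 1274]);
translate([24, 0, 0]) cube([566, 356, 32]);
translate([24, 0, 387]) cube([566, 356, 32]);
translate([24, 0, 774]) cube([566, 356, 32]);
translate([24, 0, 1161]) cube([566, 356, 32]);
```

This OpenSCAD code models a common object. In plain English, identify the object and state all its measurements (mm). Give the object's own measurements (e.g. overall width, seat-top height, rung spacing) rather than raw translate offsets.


An open bookshelf. Two side panels, each 24 mm thick, 356 mm deep and 1274 mm tall, stand 614 mm apart (outside-to-outside). Between them sit 4 shelves, each 32 mm thick and 356 mm deep, spanning the full gap between the sides. The bottom shelf rests on the floor (its underside at z = 0) and the clear gap between one shelf's top and the next shelf's underside is 355 mm.


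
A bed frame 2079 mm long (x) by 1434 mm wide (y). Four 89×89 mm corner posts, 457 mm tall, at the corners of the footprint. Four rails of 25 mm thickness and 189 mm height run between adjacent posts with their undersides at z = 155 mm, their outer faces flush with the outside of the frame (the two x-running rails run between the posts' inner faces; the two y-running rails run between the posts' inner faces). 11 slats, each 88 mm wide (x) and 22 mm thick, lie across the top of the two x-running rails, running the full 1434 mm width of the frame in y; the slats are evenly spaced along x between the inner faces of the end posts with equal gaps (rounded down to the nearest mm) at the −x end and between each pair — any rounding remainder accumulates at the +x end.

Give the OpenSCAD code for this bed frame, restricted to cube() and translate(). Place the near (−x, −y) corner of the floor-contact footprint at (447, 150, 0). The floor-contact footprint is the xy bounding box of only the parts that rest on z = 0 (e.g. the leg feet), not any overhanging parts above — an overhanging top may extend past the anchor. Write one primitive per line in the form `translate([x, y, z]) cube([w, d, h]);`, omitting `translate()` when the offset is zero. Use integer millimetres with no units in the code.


translate([447, 150, 0]) cube([89, 89, 457]);
translate([447, 1495, 0]) cube([89, 89, 457]);
translate([2437, 150, 0]) cube([89, 89, 457]);
translate([2437, 1495, 0]) cube([89, 89, 457]);
translate([536, 150, 155]) cube([1901, 25, 189]);
translate([536, 1559, 155]) cube([1901, 25, 189]);
translate([447, 239, 155]) cube([25, 1256, 189]);
translate([2501, 239, 155]) cube([25, 1256, 189]);
translate([613, 150, 344]) cube([88, 1434, 22]);
translate([778, 150, 344]) cube([88, 1434, 22]);
translate([943, 150, 344]) cube([88, 1434, 22]);
translate([1108, 150, 344]) cube([88, 1434, 22]);
translate([1273, 150, 344]) cube([88, 1434, 22]);
translate([1438, 150, 344]) cube([88, 1434, 22]);
translate([1603, 150, 344]) cube([88, 1434, 22]);
translate([1768, 150, 344]) cube([88, 1434, 22]);
translate([1933, 150, 344]) cube([88, 1434, 22]);
translate([2098, 150, 344]) cube([88, 1434, 22]);
translate([2263, 150, 344]) cube([88, 1434, 22]);


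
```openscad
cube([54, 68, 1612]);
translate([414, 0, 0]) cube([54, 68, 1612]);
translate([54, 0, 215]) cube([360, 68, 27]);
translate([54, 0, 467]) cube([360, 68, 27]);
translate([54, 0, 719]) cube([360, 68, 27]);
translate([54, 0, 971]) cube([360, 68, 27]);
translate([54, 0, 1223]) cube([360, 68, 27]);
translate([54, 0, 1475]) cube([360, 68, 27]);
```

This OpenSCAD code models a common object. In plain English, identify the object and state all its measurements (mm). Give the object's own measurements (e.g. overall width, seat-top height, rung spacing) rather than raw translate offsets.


A straight ladder. Two 54×68 mm vertical rails, 1612 mm tall, stand 468 mm apart (outside-to-outside) with their front faces coplanar on the −y side. 6 rungs, each 68 mm deep and 27 mm tall, span between the inner faces of the rails, front faces flush with the rails. The lowest rung's underside is at z = 215 mm and rungs are spaced 252 mm apart (underside to underside).


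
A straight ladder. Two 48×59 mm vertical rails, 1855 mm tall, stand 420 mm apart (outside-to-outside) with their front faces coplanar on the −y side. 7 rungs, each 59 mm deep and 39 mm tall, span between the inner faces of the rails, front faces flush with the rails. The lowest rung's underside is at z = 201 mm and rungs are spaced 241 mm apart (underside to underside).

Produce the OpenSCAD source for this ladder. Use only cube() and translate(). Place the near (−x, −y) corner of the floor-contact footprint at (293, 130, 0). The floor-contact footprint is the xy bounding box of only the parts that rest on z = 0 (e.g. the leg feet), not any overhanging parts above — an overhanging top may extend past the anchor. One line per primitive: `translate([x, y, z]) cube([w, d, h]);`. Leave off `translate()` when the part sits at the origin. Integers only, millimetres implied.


translate([293, 130, 0]) cube([48, 59, 1855]);
translate([665, 130, 0]) cube([48, 59, 1855]);
translate([341, 130, 201]) cube([324, 59, 39]);
translate([341, 130, 442]) cube([324, 59, 39]);
translate([341, 130, 683]) cube([324, 59, 39]);
translate([341, 130, 924]) cube([324, 59, 39]);
translate([341, 130, 1165]) cube([324, 59, 39]);
translate([341, 130, 1406]) cube([324, 59, 39]);
translate([341, 130, 1647]) cube([324, 59, 39]);


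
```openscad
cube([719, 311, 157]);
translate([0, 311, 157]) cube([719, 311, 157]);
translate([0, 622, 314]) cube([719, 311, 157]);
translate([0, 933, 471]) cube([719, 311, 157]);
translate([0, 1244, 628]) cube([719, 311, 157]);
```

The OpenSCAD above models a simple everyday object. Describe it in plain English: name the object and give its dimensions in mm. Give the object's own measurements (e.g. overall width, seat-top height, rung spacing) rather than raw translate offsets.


A straight staircase of 5 solid steps. Each step is 719 mm wide (x), 311 mm deep (y, the going) and 157 mm tall (the rise). The first step rests on the floor; each subsequent step sits one going further in +y and one rise higher in +z, directly behind and above the previous step with no overlap.


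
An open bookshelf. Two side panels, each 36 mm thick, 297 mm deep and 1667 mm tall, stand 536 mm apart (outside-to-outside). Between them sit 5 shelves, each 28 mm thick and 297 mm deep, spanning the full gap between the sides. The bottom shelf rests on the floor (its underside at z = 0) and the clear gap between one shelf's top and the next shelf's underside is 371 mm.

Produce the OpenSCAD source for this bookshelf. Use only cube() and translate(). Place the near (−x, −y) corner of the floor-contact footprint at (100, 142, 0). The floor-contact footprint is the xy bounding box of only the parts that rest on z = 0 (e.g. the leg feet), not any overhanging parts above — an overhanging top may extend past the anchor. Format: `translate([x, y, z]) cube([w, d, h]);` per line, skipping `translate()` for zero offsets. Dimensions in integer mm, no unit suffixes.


translate([100, 142, 0]) cube([36, 297, 1667]);
translate([600, 142, 0]) cube([36, 297, 1667]);
translate([136, 142, 0]) cube([464, 297, 28]);
translate([136, 142, 399]) cube([464, 297, 28]);
translate([136, 142, 798]) cube([464, 297, 28]);
translate([136, 142, 1197]) cube([464, 297, 28]);
translate([136, 142, 1596]) cube([464, 297, 28]);


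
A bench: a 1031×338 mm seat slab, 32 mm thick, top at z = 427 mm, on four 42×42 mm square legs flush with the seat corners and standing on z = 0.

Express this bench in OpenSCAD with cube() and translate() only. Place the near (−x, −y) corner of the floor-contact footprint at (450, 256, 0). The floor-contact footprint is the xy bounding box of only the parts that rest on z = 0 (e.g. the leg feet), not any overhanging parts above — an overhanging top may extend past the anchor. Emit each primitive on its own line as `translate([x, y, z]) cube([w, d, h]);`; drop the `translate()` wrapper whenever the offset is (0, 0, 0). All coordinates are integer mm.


translate([450, 256, 395]) cube([1031, 338, 32]);
translate([450, 256, 0]) cube([42, 42, 395]);
translate([450, 552, 0]) cube([42, 42, 395]);
translate([1439, 256, 0]) cube([42, 42, 395]);
translate([1439, 552, 0]) cube([42, 42, 395]);


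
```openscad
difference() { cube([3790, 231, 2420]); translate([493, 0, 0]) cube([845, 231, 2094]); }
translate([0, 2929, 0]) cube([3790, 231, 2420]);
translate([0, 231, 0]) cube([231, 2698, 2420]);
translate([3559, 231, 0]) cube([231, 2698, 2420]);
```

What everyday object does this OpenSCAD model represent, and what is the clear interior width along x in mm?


A single room. The interior width is 3328 mm.

Four walls enclosing a rectangle with a door in the front wall — a room. Outside width 3790 minus two 231 mm walls gives 3328 mm.


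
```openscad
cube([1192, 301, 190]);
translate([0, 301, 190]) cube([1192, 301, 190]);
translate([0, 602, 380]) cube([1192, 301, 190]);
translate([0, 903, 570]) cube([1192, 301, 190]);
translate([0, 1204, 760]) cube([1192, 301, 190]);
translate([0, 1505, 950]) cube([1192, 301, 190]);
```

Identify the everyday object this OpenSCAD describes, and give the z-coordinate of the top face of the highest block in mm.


A staircase. The total rise is 1140 mm.

6 identical blocks, each offset up and back from the previous — a staircase. Each step is 190 mm tall and there are 6 of them, so the total rise is 6 × 190 = 1140 mm.


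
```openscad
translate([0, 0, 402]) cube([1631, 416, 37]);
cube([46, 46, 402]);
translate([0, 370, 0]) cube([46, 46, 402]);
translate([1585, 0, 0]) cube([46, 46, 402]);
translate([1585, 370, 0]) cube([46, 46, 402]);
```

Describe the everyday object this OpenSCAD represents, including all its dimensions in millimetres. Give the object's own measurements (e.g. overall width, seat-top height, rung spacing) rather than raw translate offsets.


A bench: a 1631×416 mm seat slab, 37 mm thick, top at z = 439 mm, on four 46×46 mm square legs flush with the seat corners and standing on z = 0.


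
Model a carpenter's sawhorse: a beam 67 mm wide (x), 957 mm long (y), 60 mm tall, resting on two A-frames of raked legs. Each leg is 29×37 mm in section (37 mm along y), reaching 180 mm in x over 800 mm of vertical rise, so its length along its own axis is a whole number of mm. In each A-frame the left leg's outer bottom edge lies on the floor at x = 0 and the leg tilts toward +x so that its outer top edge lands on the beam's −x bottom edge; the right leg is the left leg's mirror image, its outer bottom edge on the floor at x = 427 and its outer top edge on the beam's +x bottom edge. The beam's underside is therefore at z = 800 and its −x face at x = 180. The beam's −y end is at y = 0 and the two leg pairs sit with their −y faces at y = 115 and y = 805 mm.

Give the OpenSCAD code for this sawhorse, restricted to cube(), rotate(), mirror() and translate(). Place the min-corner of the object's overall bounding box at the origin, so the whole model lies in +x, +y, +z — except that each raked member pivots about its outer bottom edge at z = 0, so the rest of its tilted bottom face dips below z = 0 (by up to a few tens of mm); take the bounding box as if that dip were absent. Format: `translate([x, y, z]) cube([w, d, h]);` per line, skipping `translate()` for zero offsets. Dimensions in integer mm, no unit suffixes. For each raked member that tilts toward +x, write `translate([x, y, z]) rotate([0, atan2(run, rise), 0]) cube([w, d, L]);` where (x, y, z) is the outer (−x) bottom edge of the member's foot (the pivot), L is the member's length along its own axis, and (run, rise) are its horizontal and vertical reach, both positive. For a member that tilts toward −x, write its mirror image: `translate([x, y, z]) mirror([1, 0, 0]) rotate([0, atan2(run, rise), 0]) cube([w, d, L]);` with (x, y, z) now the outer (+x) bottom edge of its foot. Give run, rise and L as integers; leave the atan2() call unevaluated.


translate([180, 0, 800]) cube([67, 957, 60]);
translate([0, 115, 0]) rotate([0, atan2(180, 800), 0]) cube([29, 37, 820]);
translate([427, 115, 0]) mirror([1, 0, 0]) rotate([0, atan2(180, 800), 0]) cube([29, 37, 820]);
translate([0, 805, 0]) rotate([0, atan2(180, 800), 0]) cube([29, 37, 820]);
translate([427, 805, 0]) mirror([1, 0, 0]) rotate([0, atan2(180, 800), 0]) cube([29, 37, 820]);


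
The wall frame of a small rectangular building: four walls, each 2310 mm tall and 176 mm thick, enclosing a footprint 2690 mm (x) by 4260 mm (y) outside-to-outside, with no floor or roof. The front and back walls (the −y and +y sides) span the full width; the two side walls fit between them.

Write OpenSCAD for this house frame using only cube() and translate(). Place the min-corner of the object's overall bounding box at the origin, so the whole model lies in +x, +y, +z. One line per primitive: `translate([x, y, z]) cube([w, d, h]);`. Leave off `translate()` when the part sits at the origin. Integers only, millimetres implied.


cube([2690, 176, 2310]);
translate([0, 4084, 0]) cube([2690, 176, 2310]);
translate([0, 176, 0]) cube([176, 3908, 2310]);
translate([2514, 176, 0]) cube([176, 3908, 2310]);


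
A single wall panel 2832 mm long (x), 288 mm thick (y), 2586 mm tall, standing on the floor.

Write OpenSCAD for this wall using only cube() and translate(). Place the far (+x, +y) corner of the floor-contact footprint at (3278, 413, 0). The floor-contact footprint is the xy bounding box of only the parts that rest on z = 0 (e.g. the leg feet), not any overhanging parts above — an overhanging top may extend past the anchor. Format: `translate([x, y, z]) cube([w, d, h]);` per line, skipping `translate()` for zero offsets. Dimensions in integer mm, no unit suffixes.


translate([446, 125, 0]) cube([2832, 288, 2586]);


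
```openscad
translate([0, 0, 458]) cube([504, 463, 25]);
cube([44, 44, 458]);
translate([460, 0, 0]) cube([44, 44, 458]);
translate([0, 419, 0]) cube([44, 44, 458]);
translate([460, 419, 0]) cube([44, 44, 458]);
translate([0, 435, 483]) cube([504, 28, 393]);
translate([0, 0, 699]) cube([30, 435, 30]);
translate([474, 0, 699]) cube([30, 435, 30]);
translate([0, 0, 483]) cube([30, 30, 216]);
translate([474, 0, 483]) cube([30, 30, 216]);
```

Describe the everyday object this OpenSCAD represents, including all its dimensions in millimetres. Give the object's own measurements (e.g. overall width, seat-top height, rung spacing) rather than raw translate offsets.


A chair. The seat is a 504×463×25 mm slab with its top at z = 483 mm, on four 44×44 mm corner legs (flush with the seat edges, standing on z = 0). A flat backrest 28 mm thick, 393 mm tall, spans the full seat width and rises from the seat top along its +y edge, rear face flush with the rear of the seat. Two armrests of 30×30 mm section run along each side from the seat's front edge to the front of the backrest, top faces 246 mm above the seat top and outer faces flush with the seat's x-edges; a 30×30 mm post under the front of each armrest stands on the seat at the front corner.


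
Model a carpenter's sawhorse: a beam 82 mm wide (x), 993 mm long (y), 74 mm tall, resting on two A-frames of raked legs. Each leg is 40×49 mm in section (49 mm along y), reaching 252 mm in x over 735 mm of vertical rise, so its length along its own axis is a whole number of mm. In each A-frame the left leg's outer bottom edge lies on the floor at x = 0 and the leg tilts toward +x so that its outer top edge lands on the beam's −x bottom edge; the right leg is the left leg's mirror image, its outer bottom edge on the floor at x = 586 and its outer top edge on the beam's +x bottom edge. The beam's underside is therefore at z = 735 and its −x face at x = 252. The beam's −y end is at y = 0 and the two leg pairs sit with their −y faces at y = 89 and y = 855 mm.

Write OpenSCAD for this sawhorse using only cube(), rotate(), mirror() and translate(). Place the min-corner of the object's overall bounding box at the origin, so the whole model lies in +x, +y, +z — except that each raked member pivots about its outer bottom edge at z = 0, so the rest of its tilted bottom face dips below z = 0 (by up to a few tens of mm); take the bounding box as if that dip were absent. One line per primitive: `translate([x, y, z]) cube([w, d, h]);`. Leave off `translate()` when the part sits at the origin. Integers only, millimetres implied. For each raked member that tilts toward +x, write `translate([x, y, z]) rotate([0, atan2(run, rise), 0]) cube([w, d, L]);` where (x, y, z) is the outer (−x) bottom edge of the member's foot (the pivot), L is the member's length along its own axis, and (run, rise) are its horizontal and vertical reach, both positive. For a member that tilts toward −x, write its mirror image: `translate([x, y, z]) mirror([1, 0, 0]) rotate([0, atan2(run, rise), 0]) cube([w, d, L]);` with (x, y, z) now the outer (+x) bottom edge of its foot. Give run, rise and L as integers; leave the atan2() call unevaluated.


translate([252, 0, 735]) cube([82, 993, 74]);
translate([0, 89, 0]) rotate([0, atan2(252, 735), 0]) cube([40, 49, 777]);
translate([586, 89, 0]) mirror([1, 0, 0]) rotate([0, atan2(252, 735), 0]) cube([40, 49, 777]);
translate([0, 855, 0]) rotate([0, atan2(252, 735), 0]) cube([40, 49, 777]);
translate([586, 855, 0]) mirror([1, 0, 0]) rotate([0, atan2(252, 735), 0]) cube([40, 49, 777]);
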